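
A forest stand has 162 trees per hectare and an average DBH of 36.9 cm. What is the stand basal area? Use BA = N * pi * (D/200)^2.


(D/200)^2 = (36.9/200)^2 = 0.1845^2 = 0.03404025
Individual BA = 3.141593 * 0.03404025 = 0.106941 m^2
Stand BA = 162 * 0.106941 = 17.3244 ≈ 17.32 m^2/ha

17.32 m^2/ha


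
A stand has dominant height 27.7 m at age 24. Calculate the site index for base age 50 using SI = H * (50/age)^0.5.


50/24 = 2.08333
(2.08333)^0.5 = 1.44337
SI = 27.7 * 1.44337 = 39.9813 ≈ 40.0 m

40.0 m


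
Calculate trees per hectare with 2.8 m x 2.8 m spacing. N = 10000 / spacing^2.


N = 10000 / 2.8^2 = 10000 / 7.84 = 1275.51 ≈ 1276 trees/ha

1276 trees/ha


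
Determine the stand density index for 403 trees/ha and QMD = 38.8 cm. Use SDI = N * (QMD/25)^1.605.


QMD/25 = 38.8/25 = 1.552
(1.552)^1.605 = exp(1.605 * ln(1.552)) = exp(1.605 * 0.439544) = exp(0.705468) = 2.02479
SDI = 403 * 2.02479 = 815.990 ≈ 816

816


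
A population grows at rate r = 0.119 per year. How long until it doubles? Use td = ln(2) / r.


td = ln(2) / 0.119 = 0.693147 / 0.119 = 5.82476 ≈ 5.8 years

5.8 years


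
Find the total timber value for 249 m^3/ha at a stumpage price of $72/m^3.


Value = 249 * 72 = $17928/ha

$17928/ha


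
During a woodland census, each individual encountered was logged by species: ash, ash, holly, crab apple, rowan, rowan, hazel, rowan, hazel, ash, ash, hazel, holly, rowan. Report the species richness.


Total individuals logged = 14
Distinct species (count of individuals): ash (4), holly (2), crab apple (1), rowan (4), hazel (3)
Species richness = number of distinct species = 5

5


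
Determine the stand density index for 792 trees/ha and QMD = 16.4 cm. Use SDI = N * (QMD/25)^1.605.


QMD/25 = 16.4/25 = 0.656
(0.656)^1.605 = exp(1.605 * ln(0.656)) = exp(1.605 * (-0.421594)) = exp(-0.676658) = 0.508313
SDI = 792 * 0.508313 = 402.584 ≈ 403

403


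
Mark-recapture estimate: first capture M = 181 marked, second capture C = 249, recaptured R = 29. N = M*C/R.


N = M * C / R = 181 * 249 / 29 = 45069 / 29 = 1554.10 ≈ 1554

1554 individuals


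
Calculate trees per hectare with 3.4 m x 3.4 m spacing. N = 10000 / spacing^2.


N = 10000 / 3.4^2 = 10000 / 11.56 = 865.052 ≈ 865 trees/ha

865 trees/ha


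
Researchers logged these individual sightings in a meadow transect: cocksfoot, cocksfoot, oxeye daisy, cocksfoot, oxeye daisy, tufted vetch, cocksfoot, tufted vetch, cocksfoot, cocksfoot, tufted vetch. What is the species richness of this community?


Total individuals logged = 11
Distinct species (count of individuals): cocksfoot (6), oxeye daisy (2), tufted vetch (3)
Species richness = number of distinct species = 3

3


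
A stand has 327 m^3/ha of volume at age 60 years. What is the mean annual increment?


MAI = 327 / 60 = 5.45 m^3/ha/yr

5.45 m^3/ha/yr


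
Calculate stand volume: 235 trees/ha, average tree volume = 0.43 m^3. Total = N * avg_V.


V_stand = 235 * 0.43 = 101.05 ≈ 101.1 m^3/ha

101.1 m^3/ha


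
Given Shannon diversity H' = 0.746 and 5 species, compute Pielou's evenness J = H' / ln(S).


ln(5) = 1.60944
J = H' / ln(S) = 0.746 / 1.60944 = 0.463515 ≈ 0.4635

0.4635


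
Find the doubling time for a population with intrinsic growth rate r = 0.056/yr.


td = ln(2) / 0.056 = 0.693147 / 0.056 = 12.3776 ≈ 12.4 years

12.4 years


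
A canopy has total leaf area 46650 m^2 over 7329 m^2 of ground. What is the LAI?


LAI = 46650 / 7329 = 6.3651 ≈ 6.37

6.37


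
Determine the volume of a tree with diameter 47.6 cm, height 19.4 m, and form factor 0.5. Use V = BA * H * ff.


(D/200)^2 = (47.6/200)^2 = 0.238^2 = 0.056644
BA = 3.141593 * 0.056644 = 0.177952 m^2
V = 0.177952 * 19.4 * 0.5 = 1.72613 ≈ 1.726 m^3

1.726 m^3


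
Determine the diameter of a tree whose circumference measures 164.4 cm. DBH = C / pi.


DBH = C / pi = 164.4 / 3.141593 = 52.3301 ≈ 52.33 cm

52.33 cm


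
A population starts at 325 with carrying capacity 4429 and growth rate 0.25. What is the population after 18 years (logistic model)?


(K - N0)/N0 = (4429 - 325)/325 = 4104/325 = 12.6277
r*t = 0.25 * 18 = 4.5; exp(-4.5) = 0.0111090
12.6277 * 0.0111090 = 0.140281
1 + 0.140281 = 1.14028
N = 4429 / 1.14028 = 3884.13 ≈ 3884

3884


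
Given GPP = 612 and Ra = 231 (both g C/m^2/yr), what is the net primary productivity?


NPP = GPP - Ra = 612 - 231 = 381 g C/m^2/yr

381 g C/m^2/yr


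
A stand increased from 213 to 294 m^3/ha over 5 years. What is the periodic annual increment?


PAI = (V2 - V1) / period = (294 - 213) / 5 = 81 / 5 = 16.20 m^3/ha/yr

16.20 m^3/ha/yr


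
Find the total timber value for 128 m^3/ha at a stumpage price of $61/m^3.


Value = 128 * 61 = $7808/ha

$7808/ha


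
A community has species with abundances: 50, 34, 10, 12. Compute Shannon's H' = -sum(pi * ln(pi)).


Total N = 50 + 34 + 10 + 12 = 106
Per-species terms:
  p = 50/106 = 0.471698; ln(p) = -0.751416; p*ln(p) = 0.471698 * (-0.751416) = -0.354441
  p = 34/106 = 0.320755; ln(p) = -1.137078; p*ln(p) = 0.320755 * (-1.137078) = -0.364723
  p = 10/106 = 0.094340; ln(p) = -2.360850; p*ln(p) = 0.094340 * (-2.360850) = -0.222723
  p = 12/106 = 0.113208; ln(p) = -2.178528; p*ln(p) = 0.113208 * (-2.178528) = -0.246627
sum(p*ln(p)) = (-0.354441) + (-0.364723) + (-0.222723) + (-0.246627) = -1.188514
H' = -(-1.188514) = 1.188514 ≈ 1.1885

1.1885


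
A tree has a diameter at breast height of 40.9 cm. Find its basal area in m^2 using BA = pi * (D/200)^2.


D/200 = 40.9/200 = 0.2045 m
(D/200)^2 = 0.2045^2 = 0.04182025
BA = 3.141593 * 0.04182025 = 0.131382 ≈ 0.1314 m^2

0.1314 m^2


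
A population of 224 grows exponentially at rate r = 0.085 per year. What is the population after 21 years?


r*t = 0.085 * 21 = 1.785
exp(1.785) = 5.95958
N = 224 * 5.95958 = 1334.95 ≈ 1335

1335


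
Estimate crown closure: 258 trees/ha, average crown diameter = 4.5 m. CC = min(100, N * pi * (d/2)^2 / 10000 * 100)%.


(d/2)^2 = (4.5/2)^2 = 2.25^2 = 5.0625
Crown area = 3.141593 * 5.0625 = 15.9043 m^2
N * area / 10000 * 100 = 258 * 15.9043 / 10000 * 100 = 41.0331
CC = min(100, 41.0331) = 41.0331 ≈ 41.0%

41.0%


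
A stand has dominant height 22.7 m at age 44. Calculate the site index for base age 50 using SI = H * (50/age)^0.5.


50/44 = 1.13636
(1.13636)^0.5 = 1.06600
SI = 22.7 * 1.06600 = 24.1982 ≈ 24.2 m

24.2 m


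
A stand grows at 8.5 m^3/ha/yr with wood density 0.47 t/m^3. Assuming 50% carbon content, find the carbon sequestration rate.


C = 8.5 * 0.47 * 0.5 = 1.9975 ≈ 2.00 t C/ha/yr

2.00 t C/ha/yr


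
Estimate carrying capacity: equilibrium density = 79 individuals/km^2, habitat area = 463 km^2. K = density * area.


K = 79 * 463 = 36577 individuals

36577 individuals


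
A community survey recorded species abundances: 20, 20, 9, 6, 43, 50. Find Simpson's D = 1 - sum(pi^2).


Total N = 20 + 20 + 9 + 6 + 43 + 50 = 148
Per-species terms:
  p = 20/148 = 0.135135; p^2 = 0.135135^2 = 0.018261
  p = 20/148 = 0.135135; p^2 = 0.135135^2 = 0.018261
  p = 9/148 = 0.060811; p^2 = 0.060811^2 = 0.003698
  p = 6/148 = 0.040541; p^2 = 0.040541^2 = 0.001644
  p = 43/148 = 0.290541; p^2 = 0.290541^2 = 0.084414
  p = 50/148 = 0.337838; p^2 = 0.337838^2 = 0.114135
sum(p^2) = 0.018261 + 0.018261 + 0.003698 + 0.001644 + 0.084414 + 0.114135 = 0.240413
D = 1 - 0.240413 = 0.759587 ≈ 0.7596

0.7596


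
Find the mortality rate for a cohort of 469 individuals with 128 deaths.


Mortality rate = 128 / 469 = 0.272921 ≈ 0.2729

0.2729


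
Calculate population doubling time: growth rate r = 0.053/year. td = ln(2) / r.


td = ln(2) / 0.053 = 0.693147 / 0.053 = 13.0782 ≈ 13.1 years

13.1 years


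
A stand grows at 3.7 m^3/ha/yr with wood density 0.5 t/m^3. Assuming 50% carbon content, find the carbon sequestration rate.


C = 3.7 * 0.5 * 0.5 = 0.925 ≈ 0.93 t C/ha/yr

0.93 t C/ha/yr


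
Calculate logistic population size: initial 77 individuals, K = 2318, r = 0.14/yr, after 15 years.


(K - N0)/N0 = (2318 - 77)/77 = 2241/77 = 29.1039
r*t = 0.14 * 15 = 2.1; exp(-2.1) = 0.122456
29.1039 * 0.122456 = 3.56395
1 + 3.56395 = 4.56395
N = 2318 / 4.56395 = 507.893 ≈ 508

508


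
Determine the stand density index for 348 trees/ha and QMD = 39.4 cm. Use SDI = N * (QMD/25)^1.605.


QMD/25 = 39.4/25 = 1.576
(1.576)^1.605 = exp(1.605 * ln(1.576)) = exp(1.605 * 0.454890) = exp(0.730098) = 2.07528
SDI = 348 * 2.07528 = 722.197 ≈ 722

722


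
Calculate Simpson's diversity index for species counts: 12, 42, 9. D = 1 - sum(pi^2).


Total N = 12 + 42 + 9 = 63
Per-species terms:
  p = 12/63 = 0.190476; p^2 = 0.190476^2 = 0.036281
  p = 42/63 = 0.666667; p^2 = 0.666667^2 = 0.444445
  p = 9/63 = 0.142857; p^2 = 0.142857^2 = 0.020408
sum(p^2) = 0.036281 + 0.444445 + 0.020408 = 0.501134
D = 1 - 0.501134 = 0.498866 ≈ 0.4989

0.4989


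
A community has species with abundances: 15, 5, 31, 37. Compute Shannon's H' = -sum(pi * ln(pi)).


Total N = 15 + 5 + 31 + 37 = 88
Per-species terms:
  p = 15/88 = 0.170455; ln(p) = -1.769284; p*ln(p) = 0.170455 * (-1.769284) = -0.301583
  p = 5/88 = 0.056818; ln(p) = -2.867902; p*ln(p) = 0.056818 * (-2.867902) = -0.162948
  p = 31/88 = 0.352273; ln(p) = -1.043349; p*ln(p) = 0.352273 * (-1.043349) = -0.367544
  p = 37/88 = 0.420455; ln(p) = -0.866418; p*ln(p) = 0.420455 * (-0.866418) = -0.364290
sum(p*ln(p)) = (-0.301583) + (-0.162948) + (-0.367544) + (-0.364290) = -1.196365
H' = -(-1.196365) = 1.196365 ≈ 1.1964

1.1964


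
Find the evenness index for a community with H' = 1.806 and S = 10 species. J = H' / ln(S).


ln(10) = 2.30259
J = H' / ln(S) = 1.806 / 2.30259 = 0.784334 ≈ 0.7843

0.7843


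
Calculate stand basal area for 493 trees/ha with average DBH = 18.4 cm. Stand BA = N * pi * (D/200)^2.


(D/200)^2 = (18.4/200)^2 = 0.092^2 = 0.008464
Individual BA = 3.141593 * 0.008464 = 0.0265904 m^2
Stand BA = 493 * 0.0265904 = 13.1091 ≈ 13.11 m^2/ha

13.11 m^2/ha


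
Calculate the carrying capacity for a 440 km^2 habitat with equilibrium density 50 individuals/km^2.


K = 50 * 440 = 22000 individuals

22000 individuals


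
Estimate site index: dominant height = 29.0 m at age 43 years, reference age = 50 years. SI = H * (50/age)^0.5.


50/43 = 1.16279
(1.16279)^0.5 = 1.07833
SI = 29.0 * 1.07833 = 31.2716 ≈ 31.3 m

31.3 m


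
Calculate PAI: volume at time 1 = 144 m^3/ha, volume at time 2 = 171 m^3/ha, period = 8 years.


PAI = (V2 - V1) / period = (171 - 144) / 8 = 27 / 8 = 3.3750 ≈ 3.38 m^3/ha/yr

3.38 m^3/ha/yr


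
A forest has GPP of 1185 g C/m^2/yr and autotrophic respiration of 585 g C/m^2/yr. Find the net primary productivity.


NPP = GPP - Ra = 1185 - 585 = 600 g C/m^2/yr

600 g C/m^2/yr


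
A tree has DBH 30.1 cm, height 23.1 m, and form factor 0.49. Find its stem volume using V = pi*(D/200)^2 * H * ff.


(D/200)^2 = (30.1/200)^2 = 0.1505^2 = 0.02265025
BA = 3.141593 * 0.02265025 = 0.0711579 m^2
V = 0.0711579 * 23.1 * 0.49 = 0.805436 ≈ 0.805 m^3

0.805 m^3


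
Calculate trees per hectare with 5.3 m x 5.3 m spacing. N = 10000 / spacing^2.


N = 10000 / 5.3^2 = 10000 / 28.09 = 355.999 ≈ 356 trees/ha

356 trees/ha


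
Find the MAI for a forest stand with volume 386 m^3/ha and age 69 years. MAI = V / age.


MAI = 386 / 69 = 5.5942 ≈ 5.59 m^3/ha/yr

5.59 m^3/ha/yr


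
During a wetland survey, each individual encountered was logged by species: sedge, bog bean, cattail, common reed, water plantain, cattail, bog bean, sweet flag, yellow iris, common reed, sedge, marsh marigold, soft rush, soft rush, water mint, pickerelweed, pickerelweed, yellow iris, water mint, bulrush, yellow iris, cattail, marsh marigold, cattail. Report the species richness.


Total individuals logged = 24
Distinct species (count of individuals): sedge (2), bog bean (2), cattail (4), common reed (2), water plantain (1), sweet flag (1), yellow iris (3), marsh marigold (2), soft rush (2), water mint (2), pickerelweed (2), bulrush (1)
Species richness = number of distinct species = 12

12


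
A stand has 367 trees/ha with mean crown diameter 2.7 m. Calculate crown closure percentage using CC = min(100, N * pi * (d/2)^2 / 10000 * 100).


(d/2)^2 = (2.7/2)^2 = 1.35^2 = 1.8225
Crown area = 3.141593 * 1.8225 = 5.72555 m^2
N * area / 10000 * 100 = 367 * 5.72555 / 10000 * 100 = 21.0128
CC = min(100, 21.0128) = 21.0128 ≈ 21.0%

21.0%


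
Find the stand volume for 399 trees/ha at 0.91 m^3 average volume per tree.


V_stand = 399 * 0.91 = 363.09 ≈ 363.1 m^3/ha

363.1 m^3/ha


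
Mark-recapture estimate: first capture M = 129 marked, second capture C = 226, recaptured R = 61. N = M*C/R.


N = M * C / R = 129 * 226 / 61 = 29154 / 61 = 477.93 ≈ 478

478 individuals


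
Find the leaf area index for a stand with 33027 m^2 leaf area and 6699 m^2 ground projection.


LAI = 33027 / 6699 = 4.9301 ≈ 4.93

4.93


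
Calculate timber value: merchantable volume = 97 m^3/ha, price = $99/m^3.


Value = 97 * 99 = $9603/ha

$9603/ha


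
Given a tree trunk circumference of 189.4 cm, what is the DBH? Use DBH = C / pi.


DBH = C / pi = 189.4 / 3.141593 = 60.2879 ≈ 60.29 cm

60.29 cm


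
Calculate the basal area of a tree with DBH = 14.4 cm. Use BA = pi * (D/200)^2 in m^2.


D/200 = 14.4/200 = 0.072 m
(D/200)^2 = 0.072^2 = 0.005184
BA = 3.141593 * 0.005184 = 0.0162860 ≈ 0.0163 m^2

0.0163 m^2


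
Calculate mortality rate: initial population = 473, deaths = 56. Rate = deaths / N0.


Mortality rate = 56 / 473 = 0.118393 ≈ 0.1184

0.1184


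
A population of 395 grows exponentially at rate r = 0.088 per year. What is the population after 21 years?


r*t = 0.088 * 21 = 1.848
exp(1.848) = 6.34711
N = 395 * 6.34711 = 2507.11 ≈ 2507

2507


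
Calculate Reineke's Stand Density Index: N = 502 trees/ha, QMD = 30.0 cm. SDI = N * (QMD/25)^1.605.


QMD/25 = 30.0/25 = 1.2
(1.2)^1.605 = exp(1.605 * ln(1.2)) = exp(1.605 * 0.182322) = exp(0.292627) = 1.33994
SDI = 502 * 1.33994 = 672.650 ≈ 673

673


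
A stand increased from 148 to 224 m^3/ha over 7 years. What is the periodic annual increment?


PAI = (V2 - V1) / period = (224 - 148) / 7 = 76 / 7 = 10.8571 ≈ 10.86 m^3/ha/yr

10.86 m^3/ha/yr


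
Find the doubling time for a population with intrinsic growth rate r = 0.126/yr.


td = ln(2) / 0.126 = 0.693147 / 0.126 = 5.50117 ≈ 5.5 years

5.5 years


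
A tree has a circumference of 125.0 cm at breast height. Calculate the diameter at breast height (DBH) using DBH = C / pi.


DBH = C / pi = 125.0 / 3.141593 = 39.7887 ≈ 39.79 cm

39.79 cm


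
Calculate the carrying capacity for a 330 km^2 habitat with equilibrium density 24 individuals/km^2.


K = 24 * 330 = 7920 individuals

7920 individuals


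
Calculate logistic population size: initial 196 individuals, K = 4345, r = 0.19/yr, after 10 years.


(K - N0)/N0 = (4345 - 196)/196 = 4149/196 = 21.1684
r*t = 0.19 * 10 = 1.9; exp(-1.9) = 0.149569
21.1684 * 0.149569 = 3.16614
1 + 3.16614 = 4.16614
N = 4345 / 4.16614 = 1042.93 ≈ 1043

1043


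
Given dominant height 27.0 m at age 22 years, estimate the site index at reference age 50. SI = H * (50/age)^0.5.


50/22 = 2.27273
(2.27273)^0.5 = 1.50756
SI = 27.0 * 1.50756 = 40.7041 ≈ 40.7 m

40.7 m


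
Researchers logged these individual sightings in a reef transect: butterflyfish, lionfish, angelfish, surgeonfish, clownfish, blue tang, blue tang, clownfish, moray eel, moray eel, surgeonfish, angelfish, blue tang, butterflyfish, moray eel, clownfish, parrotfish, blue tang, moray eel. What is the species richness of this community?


Total individuals logged = 19
Distinct species (count of individuals): butterflyfish (2), lionfish (1), angelfish (2), surgeonfish (2), clownfish (3), blue tang (4), moray eel (4), parrotfish (1)
Species richness = number of distinct species = 8

8


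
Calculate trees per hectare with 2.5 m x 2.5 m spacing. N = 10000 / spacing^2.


N = 10000 / 2.5^2 = 10000 / 6.25 = 1600.00 ≈ 1600 trees/ha

1600 trees/ha


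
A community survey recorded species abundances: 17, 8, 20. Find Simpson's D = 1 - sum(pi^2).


Total N = 17 + 8 + 20 = 45
Per-species terms:
  p = 17/45 = 0.377778; p^2 = 0.377778^2 = 0.142716
  p = 8/45 = 0.177778; p^2 = 0.177778^2 = 0.031605
  p = 20/45 = 0.444444; p^2 = 0.444444^2 = 0.197530
sum(p^2) = 0.142716 + 0.031605 + 0.197530 = 0.371851
D = 1 - 0.371851 = 0.628149 ≈ 0.6281

0.6281


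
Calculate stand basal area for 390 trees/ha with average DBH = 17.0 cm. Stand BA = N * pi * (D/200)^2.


(D/200)^2 = (17.0/200)^2 = 0.085^2 = 0.007225
Individual BA = 3.141593 * 0.007225 = 0.0226980 m^2
Stand BA = 390 * 0.0226980 = 8.85222 ≈ 8.85 m^2/ha

8.85 m^2/ha


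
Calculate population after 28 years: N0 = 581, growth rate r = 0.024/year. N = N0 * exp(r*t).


r*t = 0.024 * 28 = 0.672
exp(0.672) = 1.95815
N = 581 * 1.95815 = 1137.69 ≈ 1138

1138


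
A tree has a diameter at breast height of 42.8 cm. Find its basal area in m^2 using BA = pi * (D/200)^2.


D/200 = 42.8/200 = 0.214 m
(D/200)^2 = 0.214^2 = 0.045796
BA = 3.141593 * 0.045796 = 0.143872 ≈ 0.1439 m^2

0.1439 m^2


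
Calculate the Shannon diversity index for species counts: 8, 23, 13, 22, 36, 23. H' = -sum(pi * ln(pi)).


Total N = 8 + 23 + 13 + 22 + 36 + 23 = 125
Per-species terms:
  p = 8/125 = 0.064000; ln(p) = -2.748872; p*ln(p) = 0.064000 * (-2.748872) = -0.175928
  p = 23/125 = 0.184000; ln(p) = -1.692820; p*ln(p) = 0.184000 * (-1.692820) = -0.311479
  p = 13/125 = 0.104000; ln(p) = -2.263364; p*ln(p) = 0.104000 * (-2.263364) = -0.235390
  p = 22/125 = 0.176000; ln(p) = -1.737271; p*ln(p) = 0.176000 * (-1.737271) = -0.305760
  p = 36/125 = 0.288000; ln(p) = -1.244795; p*ln(p) = 0.288000 * (-1.244795) = -0.358501
  p = 23/125 = 0.184000; ln(p) = -1.692820; p*ln(p) = 0.184000 * (-1.692820) = -0.311479
sum(p*ln(p)) = (-0.175928) + (-0.311479) + (-0.235390) + (-0.305760) + (-0.358501) + (-0.311479) = -1.698537
H' = -(-1.698537) = 1.698537 ≈ 1.6985

1.6985


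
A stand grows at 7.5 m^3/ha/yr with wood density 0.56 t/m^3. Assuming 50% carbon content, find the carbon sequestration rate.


C = 7.5 * 0.56 * 0.5 = 2.10 t C/ha/yr

2.10 t C/ha/yr


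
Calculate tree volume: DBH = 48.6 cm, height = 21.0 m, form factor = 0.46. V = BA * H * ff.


(D/200)^2 = (48.6/200)^2 = 0.243^2 = 0.059049
BA = 3.141593 * 0.059049 = 0.185508 m^2
V = 0.185508 * 21.0 * 0.46 = 1.79201 ≈ 1.792 m^3

1.792 m^3


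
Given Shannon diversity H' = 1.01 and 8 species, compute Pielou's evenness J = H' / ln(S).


ln(8) = 2.07944
J = H' / ln(S) = 1.01 / 2.07944 = 0.485708 ≈ 0.4857

0.4857


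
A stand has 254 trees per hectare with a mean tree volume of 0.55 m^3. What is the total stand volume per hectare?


V_stand = 254 * 0.55 = 139.7 m^3/ha

139.7 m^3/ha


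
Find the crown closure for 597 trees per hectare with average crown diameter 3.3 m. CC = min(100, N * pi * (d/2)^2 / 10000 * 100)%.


(d/2)^2 = (3.3/2)^2 = 1.65^2 = 2.7225
Crown area = 3.141593 * 2.7225 = 8.55299 m^2
N * area / 10000 * 100 = 597 * 8.55299 / 10000 * 100 = 51.0614
CC = min(100, 51.0614) = 51.0614 ≈ 51.1%

51.1%


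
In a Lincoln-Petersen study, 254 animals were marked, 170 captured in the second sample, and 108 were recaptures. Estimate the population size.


N = M * C / R = 254 * 170 / 108 = 43180 / 108 = 399.81 ≈ 400

400 individuals


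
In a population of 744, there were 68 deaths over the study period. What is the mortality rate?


Mortality rate = 68 / 744 = 0.091398 ≈ 0.0914

0.0914


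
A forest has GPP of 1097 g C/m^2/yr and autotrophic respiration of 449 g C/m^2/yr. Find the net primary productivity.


NPP = GPP - Ra = 1097 - 449 = 648 g C/m^2/yr

648 g C/m^2/yr


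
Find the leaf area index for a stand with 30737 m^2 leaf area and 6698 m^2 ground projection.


LAI = 30737 / 6698 = 4.5890 ≈ 4.59

4.59


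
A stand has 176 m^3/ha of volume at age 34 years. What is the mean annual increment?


MAI = 176 / 34 = 5.1765 ≈ 5.18 m^3/ha/yr

5.18 m^3/ha/yr


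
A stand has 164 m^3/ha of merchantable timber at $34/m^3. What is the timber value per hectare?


Value = 164 * 34 = $5576/ha

$5576/ha


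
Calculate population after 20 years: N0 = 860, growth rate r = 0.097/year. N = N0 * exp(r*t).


r*t = 0.097 * 20 = 1.94
exp(1.94) = 6.95875
N = 860 * 6.95875 = 5984.53 ≈ 5985

5985


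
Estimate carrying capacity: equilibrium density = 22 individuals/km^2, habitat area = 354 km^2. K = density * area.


K = 22 * 354 = 7788 individuals

7788 individuals


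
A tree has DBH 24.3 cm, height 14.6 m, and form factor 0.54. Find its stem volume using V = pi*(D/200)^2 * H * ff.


(D/200)^2 = (24.3/200)^2 = 0.1215^2 = 0.01476225
BA = 3.141593 * 0.01476225 = 0.0463770 m^2
V = 0.0463770 * 14.6 * 0.54 = 0.365636 ≈ 0.366 m^3

0.366 m^3


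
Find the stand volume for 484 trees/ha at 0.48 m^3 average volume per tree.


V_stand = 484 * 0.48 = 232.32 ≈ 232.3 m^3/ha

232.3 m^3/ha


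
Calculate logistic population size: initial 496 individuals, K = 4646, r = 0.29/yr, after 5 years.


(K - N0)/N0 = (4646 - 496)/496 = 4150/496 = 8.36694
r*t = 0.29 * 5 = 1.45; exp(-1.45) = 0.234570
8.36694 * 0.234570 = 1.96263
1 + 1.96263 = 2.96263
N = 4646 / 2.96263 = 1568.20 ≈ 1568

1568


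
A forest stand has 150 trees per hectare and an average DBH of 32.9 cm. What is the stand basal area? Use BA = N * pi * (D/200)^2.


(D/200)^2 = (32.9/200)^2 = 0.1645^2 = 0.02706025
Individual BA = 3.141593 * 0.02706025 = 0.0850123 m^2
Stand BA = 150 * 0.0850123 = 12.7518 ≈ 12.75 m^2/ha

12.75 m^2/ha


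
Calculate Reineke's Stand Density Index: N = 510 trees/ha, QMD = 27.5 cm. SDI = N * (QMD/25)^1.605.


QMD/25 = 27.5/25 = 1.1
(1.1)^1.605 = exp(1.605 * ln(1.1)) = exp(1.605 * 0.0953102) = exp(0.152973) = 1.16529
SDI = 510 * 1.16529 = 594.298 ≈ 594

594


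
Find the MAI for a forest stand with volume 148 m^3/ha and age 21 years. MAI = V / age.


MAI = 148 / 21 = 7.0476 ≈ 7.05 m^3/ha/yr

7.05 m^3/ha/yr


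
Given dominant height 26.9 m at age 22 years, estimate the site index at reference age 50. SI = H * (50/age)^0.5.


50/22 = 2.27273
(2.27273)^0.5 = 1.50756
SI = 26.9 * 1.50756 = 40.5534 ≈ 40.6 m

40.6 m


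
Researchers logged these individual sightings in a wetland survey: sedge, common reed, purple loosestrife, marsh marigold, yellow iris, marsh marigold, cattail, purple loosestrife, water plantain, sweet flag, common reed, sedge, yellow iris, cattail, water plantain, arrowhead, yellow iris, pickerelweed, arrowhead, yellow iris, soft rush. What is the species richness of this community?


Total individuals logged = 21
Distinct species (count of individuals): sedge (2), common reed (2), purple loosestrife (2), marsh marigold (2), yellow iris (4), cattail (2), water plantain (2), sweet flag (1), arrowhead (2), pickerelweed (1), soft rush (1)
Species richness = number of distinct species = 11

11


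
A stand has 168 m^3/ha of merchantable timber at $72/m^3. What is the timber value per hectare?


Value = 168 * 72 = $12096/ha

$12096/ha


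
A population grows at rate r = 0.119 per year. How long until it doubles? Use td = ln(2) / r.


td = ln(2) / 0.119 = 0.693147 / 0.119 = 5.82476 ≈ 5.8 years

5.8 years


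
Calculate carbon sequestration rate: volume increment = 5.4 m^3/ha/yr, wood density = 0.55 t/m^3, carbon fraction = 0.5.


C = 5.4 * 0.55 * 0.5 = 1.485 ≈ 1.49 t C/ha/yr

1.49 t C/ha/yr


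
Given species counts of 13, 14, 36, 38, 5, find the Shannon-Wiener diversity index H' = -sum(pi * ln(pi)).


Total N = 13 + 14 + 36 + 38 + 5 = 106
Per-species terms:
  p = 13/106 = 0.122642; ln(p) = -2.098486; p*ln(p) = 0.122642 * (-2.098486) = -0.257363
  p = 14/106 = 0.132075; ln(p) = -2.024385; p*ln(p) = 0.132075 * (-2.024385) = -0.267371
  p = 36/106 = 0.339623; ln(p) = -1.079919; p*ln(p) = 0.339623 * (-1.079919) = -0.366765
  p = 38/106 = 0.358491; ln(p) = -1.025852; p*ln(p) = 0.358491 * (-1.025852) = -0.367759
  p = 5/106 = 0.047170; ln(p) = -3.053997; p*ln(p) = 0.047170 * (-3.053997) = -0.144057
sum(p*ln(p)) = (-0.257363) + (-0.267371) + (-0.366765) + (-0.367759) + (-0.144057) = -1.403315
H' = -(-1.403315) = 1.403315 ≈ 1.4033

1.4033


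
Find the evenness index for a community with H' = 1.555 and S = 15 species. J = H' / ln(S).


ln(15) = 2.70805
J = H' / ln(S) = 1.555 / 2.70805 = 0.574214 ≈ 0.5742

0.5742


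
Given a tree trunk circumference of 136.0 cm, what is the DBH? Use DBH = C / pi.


DBH = C / pi = 136.0 / 3.141593 = 43.2901 ≈ 43.29 cm

43.29 cm


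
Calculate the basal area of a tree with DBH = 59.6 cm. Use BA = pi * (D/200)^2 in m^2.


D/200 = 59.6/200 = 0.298 m
(D/200)^2 = 0.298^2 = 0.088804
BA = 3.141593 * 0.088804 = 0.278986 ≈ 0.2790 m^2

0.2790 m^2


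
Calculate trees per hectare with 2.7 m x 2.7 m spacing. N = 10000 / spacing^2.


N = 10000 / 2.7^2 = 10000 / 7.29 = 1371.74 ≈ 1372 trees/ha

1372 trees/ha


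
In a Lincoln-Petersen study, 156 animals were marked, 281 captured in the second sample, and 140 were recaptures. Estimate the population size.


N = M * C / R = 156 * 281 / 140 = 43836 / 140 = 313.11 ≈ 313

313 individuals


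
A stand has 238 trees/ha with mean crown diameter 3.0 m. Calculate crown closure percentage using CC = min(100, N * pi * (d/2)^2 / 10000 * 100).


(d/2)^2 = (3.0/2)^2 = 1.5^2 = 2.25
Crown area = 3.141593 * 2.25 = 7.06858 m^2
N * area / 10000 * 100 = 238 * 7.06858 / 10000 * 100 = 16.8232
CC = min(100, 16.8232) = 16.8232 ≈ 16.8%

16.8%


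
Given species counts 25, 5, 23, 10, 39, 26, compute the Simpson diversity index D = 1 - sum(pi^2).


Total N = 25 + 5 + 23 + 10 + 39 + 26 = 128
Per-species terms:
  p = 25/128 = 0.195313; p^2 = 0.195313^2 = 0.038147
  p = 5/128 = 0.039063; p^2 = 0.039063^2 = 0.001526
  p = 23/128 = 0.179688; p^2 = 0.179688^2 = 0.032288
  p = 10/128 = 0.078125; p^2 = 0.078125^2 = 0.006104
  p = 39/128 = 0.304688; p^2 = 0.304688^2 = 0.092835
  p = 26/128 = 0.203125; p^2 = 0.203125^2 = 0.041260
sum(p^2) = 0.038147 + 0.001526 + 0.032288 + 0.006104 + 0.092835 + 0.041260 = 0.212160
D = 1 - 0.212160 = 0.787840 ≈ 0.7878

0.7878


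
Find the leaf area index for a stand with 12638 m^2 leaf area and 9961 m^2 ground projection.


LAI = 12638 / 9961 = 1.2687 ≈ 1.27

1.27


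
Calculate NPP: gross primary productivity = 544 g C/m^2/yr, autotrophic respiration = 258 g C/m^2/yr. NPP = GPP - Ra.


NPP = GPP - Ra = 544 - 258 = 286 g C/m^2/yr

286 g C/m^2/yr


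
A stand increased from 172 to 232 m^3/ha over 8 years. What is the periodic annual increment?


PAI = (V2 - V1) / period = (232 - 172) / 8 = 60 / 8 = 7.50 m^3/ha/yr

7.50 m^3/ha/yr


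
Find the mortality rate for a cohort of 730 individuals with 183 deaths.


Mortality rate = 183 / 730 = 0.250685 ≈ 0.2507

0.2507


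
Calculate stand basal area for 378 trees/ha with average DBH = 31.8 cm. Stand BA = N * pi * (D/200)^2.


(D/200)^2 = (31.8/200)^2 = 0.159^2 = 0.025281
Individual BA = 3.141593 * 0.025281 = 0.0794226 m^2
Stand BA = 378 * 0.0794226 = 30.0217 ≈ 30.02 m^2/ha

30.02 m^2/ha


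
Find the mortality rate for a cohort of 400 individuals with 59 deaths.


Mortality rate = 59 / 400 = 0.1475

0.1475


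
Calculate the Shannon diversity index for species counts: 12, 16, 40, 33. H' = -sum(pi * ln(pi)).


Total N = 12 + 16 + 40 + 33 = 101
Per-species terms:
  p = 12/101 = 0.118812; ln(p) = -2.130213; p*ln(p) = 0.118812 * (-2.130213) = -0.253095
  p = 16/101 = 0.158416; ln(p) = -1.842531; p*ln(p) = 0.158416 * (-1.842531) = -0.291886
  p = 40/101 = 0.396040; ln(p) = -0.926240; p*ln(p) = 0.396040 * (-0.926240) = -0.366828
  p = 33/101 = 0.326733; ln(p) = -1.118612; p*ln(p) = 0.326733 * (-1.118612) = -0.365487
sum(p*ln(p)) = (-0.253095) + (-0.291886) + (-0.366828) + (-0.365487) = -1.277296
H' = -(-1.277296) = 1.277296 ≈ 1.2773

1.2773


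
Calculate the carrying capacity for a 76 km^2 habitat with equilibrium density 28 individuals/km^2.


K = 28 * 76 = 2128 individuals

2128 individuals


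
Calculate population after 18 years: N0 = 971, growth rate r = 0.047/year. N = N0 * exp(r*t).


r*t = 0.047 * 18 = 0.846
exp(0.846) = 2.33031
N = 971 * 2.33031 = 2262.73 ≈ 2263

2263


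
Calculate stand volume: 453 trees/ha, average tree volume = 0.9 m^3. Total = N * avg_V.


V_stand = 453 * 0.9 = 407.7 m^3/ha

407.7 m^3/ha


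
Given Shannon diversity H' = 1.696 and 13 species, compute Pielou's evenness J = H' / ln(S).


ln(13) = 2.56495
J = H' / ln(S) = 1.696 / 2.56495 = 0.661221 ≈ 0.6612

0.6612


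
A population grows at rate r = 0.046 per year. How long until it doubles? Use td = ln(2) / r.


td = ln(2) / 0.046 = 0.693147 / 0.046 = 15.0684 ≈ 15.1 years

15.1 years


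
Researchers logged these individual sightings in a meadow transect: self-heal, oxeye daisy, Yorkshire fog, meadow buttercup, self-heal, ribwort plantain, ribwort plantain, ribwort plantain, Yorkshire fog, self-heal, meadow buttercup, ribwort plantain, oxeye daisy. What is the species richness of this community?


Total individuals logged = 13
Distinct species (count of individuals): self-heal (3), oxeye daisy (2), Yorkshire fog (2), meadow buttercup (2), ribwort plantain (4)
Species richness = number of distinct species = 5

5


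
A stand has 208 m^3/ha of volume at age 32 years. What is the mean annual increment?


MAI = 208 / 32 = 6.50 m^3/ha/yr

6.50 m^3/ha/yr


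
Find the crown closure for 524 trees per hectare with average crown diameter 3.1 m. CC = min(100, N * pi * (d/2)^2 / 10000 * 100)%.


(d/2)^2 = (3.1/2)^2 = 1.55^2 = 2.4025
Crown area = 3.141593 * 2.4025 = 7.54768 m^2
N * area / 10000 * 100 = 524 * 7.54768 / 10000 * 100 = 39.5498
CC = min(100, 39.5498) = 39.5498 ≈ 39.5%

39.5%


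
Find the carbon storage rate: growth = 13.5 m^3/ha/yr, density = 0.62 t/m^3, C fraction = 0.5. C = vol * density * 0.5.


C = 13.5 * 0.62 * 0.5 = 4.185 ≈ 4.19 t C/ha/yr

4.19 t C/ha/yr


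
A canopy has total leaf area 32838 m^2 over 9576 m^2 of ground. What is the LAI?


LAI = 32838 / 9576 = 3.4292 ≈ 3.43

3.43


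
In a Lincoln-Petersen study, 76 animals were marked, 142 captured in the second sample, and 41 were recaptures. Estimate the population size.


N = M * C / R = 76 * 142 / 41 = 10792 / 41 = 263.22 ≈ 263

263 individuals


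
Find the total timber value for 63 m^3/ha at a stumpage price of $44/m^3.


Value = 63 * 44 = $2772/ha

$2772/ha


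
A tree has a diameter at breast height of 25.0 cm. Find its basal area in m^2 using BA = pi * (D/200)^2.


D/200 = 25.0/200 = 0.125 m
(D/200)^2 = 0.125^2 = 0.015625
BA = 3.141593 * 0.015625 = 0.0490874 ≈ 0.0491 m^2

0.0491 m^2


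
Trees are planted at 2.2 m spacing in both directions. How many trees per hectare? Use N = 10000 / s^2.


N = 10000 / 2.2^2 = 10000 / 4.84 = 2066.12 ≈ 2066 trees/ha

2066 trees/ha


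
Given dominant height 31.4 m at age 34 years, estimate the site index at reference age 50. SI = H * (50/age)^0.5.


50/34 = 1.47059
(1.47059)^0.5 = 1.21268
SI = 31.4 * 1.21268 = 38.0782 ≈ 38.1 m

38.1 m


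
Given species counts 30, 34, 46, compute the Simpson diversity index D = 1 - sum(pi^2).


Total N = 30 + 34 + 46 = 110
Per-species terms:
  p = 30/110 = 0.272727; p^2 = 0.272727^2 = 0.074380
  p = 34/110 = 0.309091; p^2 = 0.309091^2 = 0.095537
  p = 46/110 = 0.418182; p^2 = 0.418182^2 = 0.174876
sum(p^2) = 0.074380 + 0.095537 + 0.174876 = 0.344793
D = 1 - 0.344793 = 0.655207 ≈ 0.6552

0.6552


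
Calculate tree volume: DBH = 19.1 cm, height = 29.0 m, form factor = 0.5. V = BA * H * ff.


(D/200)^2 = (19.1/200)^2 = 0.0955^2 = 0.00912025
BA = 3.141593 * 0.00912025 = 0.0286521 m^2
V = 0.0286521 * 29.0 * 0.5 = 0.415455 ≈ 0.415 m^3

0.415 m^3


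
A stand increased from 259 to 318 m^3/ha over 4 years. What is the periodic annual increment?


PAI = (V2 - V1) / period = (318 - 259) / 4 = 59 / 4 = 14.75 m^3/ha/yr

14.75 m^3/ha/yr


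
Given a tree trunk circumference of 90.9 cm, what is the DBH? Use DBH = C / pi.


DBH = C / pi = 90.9 / 3.141593 = 28.9344 ≈ 28.93 cm

28.93 cm


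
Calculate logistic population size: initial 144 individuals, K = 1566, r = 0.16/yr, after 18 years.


(K - N0)/N0 = (1566 - 144)/144 = 1422/144 = 9.87500
r*t = 0.16 * 18 = 2.88; exp(-2.88) = 0.0561348
9.87500 * 0.0561348 = 0.554331
1 + 0.554331 = 1.55433
N = 1566 / 1.55433 = 1007.51 ≈ 1008

1008


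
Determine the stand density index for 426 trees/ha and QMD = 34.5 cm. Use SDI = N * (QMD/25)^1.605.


QMD/25 = 34.5/25 = 1.38
(1.38)^1.605 = exp(1.605 * ln(1.38)) = exp(1.605 * 0.322083) = exp(0.516943) = 1.67689
SDI = 426 * 1.67689 = 714.355 ≈ 714

714


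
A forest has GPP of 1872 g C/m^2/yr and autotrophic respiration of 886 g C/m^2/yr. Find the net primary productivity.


NPP = GPP - Ra = 1872 - 886 = 986 g C/m^2/yr

986 g C/m^2/yr


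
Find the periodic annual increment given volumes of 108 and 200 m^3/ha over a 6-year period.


PAI = (V2 - V1) / period = (200 - 108) / 6 = 92 / 6 = 15.3333 ≈ 15.33 m^3/ha/yr

15.33 m^3/ha/yr


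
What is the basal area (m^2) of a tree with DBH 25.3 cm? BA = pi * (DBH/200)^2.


D/200 = 25.3/200 = 0.1265 m
(D/200)^2 = 0.1265^2 = 0.01600225
BA = 3.141593 * 0.01600225 = 0.0502726 ≈ 0.0503 m^2

0.0503 m^2


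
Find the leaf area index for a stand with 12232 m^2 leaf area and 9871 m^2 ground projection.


LAI = 12232 / 9871 = 1.2392 ≈ 1.24

1.24


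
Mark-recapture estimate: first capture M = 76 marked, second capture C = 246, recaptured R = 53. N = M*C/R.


N = M * C / R = 76 * 246 / 53 = 18696 / 53 = 352.75 ≈ 353

353 individuals


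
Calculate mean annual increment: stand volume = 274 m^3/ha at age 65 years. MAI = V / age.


MAI = 274 / 65 = 4.2154 ≈ 4.22 m^3/ha/yr

4.22 m^3/ha/yr


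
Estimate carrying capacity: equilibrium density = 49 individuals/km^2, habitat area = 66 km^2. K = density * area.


K = 49 * 66 = 3234 individuals

3234 individuals


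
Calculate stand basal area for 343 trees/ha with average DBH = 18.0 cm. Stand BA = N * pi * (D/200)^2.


(D/200)^2 = (18.0/200)^2 = 0.09^2 = 0.0081
Individual BA = 3.141593 * 0.0081 = 0.0254469 m^2
Stand BA = 343 * 0.0254469 = 8.72829 ≈ 8.73 m^2/ha

8.73 m^2/ha


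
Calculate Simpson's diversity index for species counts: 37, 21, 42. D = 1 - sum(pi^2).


Total N = 37 + 21 + 42 = 100
Per-species terms:
  p = 37/100 = 0.370000; p^2 = 0.370000^2 = 0.136900
  p = 21/100 = 0.210000; p^2 = 0.210000^2 = 0.044100
  p = 42/100 = 0.420000; p^2 = 0.420000^2 = 0.176400
sum(p^2) = 0.136900 + 0.044100 + 0.176400 = 0.357400
D = 1 - 0.357400 = 0.642600 ≈ 0.6426

0.6426


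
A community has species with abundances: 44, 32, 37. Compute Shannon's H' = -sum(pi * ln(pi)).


Total N = 44 + 32 + 37 = 113
Per-species terms:
  p = 44/113 = 0.389381; ln(p) = -0.943197; p*ln(p) = 0.389381 * (-0.943197) = -0.367263
  p = 32/113 = 0.283186; ln(p) = -1.261651; p*ln(p) = 0.283186 * (-1.261651) = -0.357282
  p = 37/113 = 0.327434; ln(p) = -1.116469; p*ln(p) = 0.327434 * (-1.116469) = -0.365570
sum(p*ln(p)) = (-0.367263) + (-0.357282) + (-0.365570) = -1.090115
H' = -(-1.090115) = 1.090115 ≈ 1.0901

1.0901


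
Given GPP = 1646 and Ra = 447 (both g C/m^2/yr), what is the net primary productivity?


NPP = GPP - Ra = 1646 - 447 = 1199 g C/m^2/yr

1199 g C/m^2/yr


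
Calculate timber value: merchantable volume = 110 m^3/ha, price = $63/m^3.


Value = 110 * 63 = $6930/ha

$6930/ha


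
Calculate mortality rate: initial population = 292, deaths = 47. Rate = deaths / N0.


Mortality rate = 47 / 292 = 0.160959 ≈ 0.1610

0.1610


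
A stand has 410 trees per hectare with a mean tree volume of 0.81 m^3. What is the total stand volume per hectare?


V_stand = 410 * 0.81 = 332.1 m^3/ha

332.1 m^3/ha


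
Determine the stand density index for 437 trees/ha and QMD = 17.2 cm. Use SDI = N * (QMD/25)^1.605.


QMD/25 = 17.2/25 = 0.688
(0.688)^1.605 = exp(1.605 * ln(0.688)) = exp(1.605 * (-0.373966)) = exp(-0.600215) = 0.548694
SDI = 437 * 0.548694 = 239.779 ≈ 240

240


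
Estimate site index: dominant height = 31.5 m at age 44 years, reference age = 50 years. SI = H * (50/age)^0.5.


50/44 = 1.13636
(1.13636)^0.5 = 1.06600
SI = 31.5 * 1.06600 = 33.5790 ≈ 33.6 m

33.6 m


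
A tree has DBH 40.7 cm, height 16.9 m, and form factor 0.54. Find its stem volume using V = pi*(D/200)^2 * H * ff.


(D/200)^2 = (40.7/200)^2 = 0.2035^2 = 0.04141225
BA = 3.141593 * 0.04141225 = 0.130100 m^2
V = 0.130100 * 16.9 * 0.54 = 1.18729 ≈ 1.187 m^3

1.187 m^3


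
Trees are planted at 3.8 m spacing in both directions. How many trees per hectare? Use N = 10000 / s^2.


N = 10000 / 3.8^2 = 10000 / 14.44 = 692.521 ≈ 693 trees/ha

693 trees/ha


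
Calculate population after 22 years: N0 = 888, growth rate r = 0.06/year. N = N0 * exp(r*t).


r*t = 0.06 * 22 = 1.32
exp(1.32) = 3.74342
N = 888 * 3.74342 = 3324.16 ≈ 3324

3324


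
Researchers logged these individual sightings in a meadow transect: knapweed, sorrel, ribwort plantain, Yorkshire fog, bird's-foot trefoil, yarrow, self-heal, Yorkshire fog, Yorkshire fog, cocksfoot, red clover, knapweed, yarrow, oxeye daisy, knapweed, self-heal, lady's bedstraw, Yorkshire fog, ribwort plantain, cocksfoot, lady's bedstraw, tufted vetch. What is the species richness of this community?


Total individuals logged = 22
Distinct species (count of individuals): knapweed (3), sorrel (1), ribwort plantain (2), Yorkshire fog (4), bird's-foot trefoil (1), yarrow (2), self-heal (2), cocksfoot (2), red clover (1), oxeye daisy (1), lady's bedstraw (2), tufted vetch (1)
Species richness = number of distinct species = 12

12


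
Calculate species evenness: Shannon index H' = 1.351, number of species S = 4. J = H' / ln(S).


ln(4) = 1.38629
J = H' / ln(S) = 1.351 / 1.38629 = 0.974544 ≈ 0.9745

0.9745


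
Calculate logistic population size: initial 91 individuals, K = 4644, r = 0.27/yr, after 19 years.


(K - N0)/N0 = (4644 - 91)/91 = 4553/91 = 50.0330
r*t = 0.27 * 19 = 5.13; exp(-5.13) = 0.00591656
50.0330 * 0.00591656 = 0.296023
1 + 0.296023 = 1.29602
N = 4644 / 1.29602 = 3583.28 ≈ 3583

3583


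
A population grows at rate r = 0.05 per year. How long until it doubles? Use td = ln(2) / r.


td = ln(2) / 0.05 = 0.693147 / 0.05 = 13.8629 ≈ 13.9 years

13.9 years


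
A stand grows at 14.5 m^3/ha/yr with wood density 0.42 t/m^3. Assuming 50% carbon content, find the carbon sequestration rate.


C = 14.5 * 0.42 * 0.5 = 3.045 ≈ 3.05 t C/ha/yr

3.05 t C/ha/yr


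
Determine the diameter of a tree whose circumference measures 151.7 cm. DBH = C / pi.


DBH = C / pi = 151.7 / 3.141593 = 48.2876 ≈ 48.29 cm

48.29 cm


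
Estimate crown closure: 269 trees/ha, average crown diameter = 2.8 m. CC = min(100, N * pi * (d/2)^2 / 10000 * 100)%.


(d/2)^2 = (2.8/2)^2 = 1.4^2 = 1.96
Crown area = 3.141593 * 1.96 = 6.15752 m^2
N * area / 10000 * 100 = 269 * 6.15752 / 10000 * 100 = 16.5637
CC = min(100, 16.5637) = 16.5637 ≈ 16.6%

16.6%


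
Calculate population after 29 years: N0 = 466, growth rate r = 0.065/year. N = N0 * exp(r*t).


r*t = 0.065 * 29 = 1.885
exp(1.885) = 6.58635
N = 466 * 6.58635 = 3069.24 ≈ 3069

3069


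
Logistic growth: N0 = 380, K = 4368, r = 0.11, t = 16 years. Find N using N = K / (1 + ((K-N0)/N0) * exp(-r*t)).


(K - N0)/N0 = (4368 - 380)/380 = 3988/380 = 10.4947
r*t = 0.11 * 16 = 1.76; exp(-1.76) = 0.172045
10.4947 * 0.172045 = 1.80556
1 + 1.80556 = 2.80556
N = 4368 / 2.80556 = 1556.91 ≈ 1557

1557
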